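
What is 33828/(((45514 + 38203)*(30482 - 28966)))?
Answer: 8457/31728743 ≈ 0.00026654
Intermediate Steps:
33828/(((45514 + 38203)*(30482 - 28966))) = 33828/((83717*1516)) = 33828/126914972 = 33828*(1/126914972) = 8457/31728743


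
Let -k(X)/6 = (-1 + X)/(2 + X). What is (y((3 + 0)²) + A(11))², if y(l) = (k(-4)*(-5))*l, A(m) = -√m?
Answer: (-675 + √11)² ≈ 4.5116e+5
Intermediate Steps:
k(X) = -6*(-1 + X)/(2 + X)
y(l) = 75*l (y(l) = ((6*(1 - 1*(-4))/(2 - 4))*(-5))*l = ((6*(1 + 4)/(-2))*(-5))*l = ((6*(-½)*5)*(-5))*l = (-15*(-5))*l = 75*l)
(y((3 + 0)²) + A(11))² = (75*(3 + 0)² - √11)² = (75*3² - √11)² = (75*9 - √11)² = (675 - √11)²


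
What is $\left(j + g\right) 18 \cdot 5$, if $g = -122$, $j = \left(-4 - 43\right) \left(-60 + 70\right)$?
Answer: $-53280$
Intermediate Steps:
$j = -470$ ($j = \left(-47\right) 10 = -470$)
$\left(j + g\right) 18 \cdot 5 = \left(-470 - 122\right) 18 \cdot 5 = \left(-592\right) 90 = -53280$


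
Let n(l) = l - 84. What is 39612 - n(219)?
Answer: 39477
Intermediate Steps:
n(l) = -84 + l
39612 - n(219) = 39612 - (-84 + 219) = 39612 - 1*135 = 39612 - 135 = 39477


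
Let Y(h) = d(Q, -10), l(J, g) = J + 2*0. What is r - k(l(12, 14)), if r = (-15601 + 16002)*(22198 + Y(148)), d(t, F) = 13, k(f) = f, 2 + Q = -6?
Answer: 8906599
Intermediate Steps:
Q = -8 (Q = -2 - 6 = -8)
l(J, g) = J (l(J, g) = J + 0 = J)
Y(h) = 13
r = 8906611 (r = (-15601 + 16002)*(22198 + 13) = 401*22211 = 8906611)
r - k(l(12, 14)) = 8906611 - 1*12 = 8906611 - 12 = 8906599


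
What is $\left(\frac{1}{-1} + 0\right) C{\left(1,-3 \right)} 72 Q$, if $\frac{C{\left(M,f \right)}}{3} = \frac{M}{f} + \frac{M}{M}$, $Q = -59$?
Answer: $8496$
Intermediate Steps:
$C{\left(M,f \right)} = 3 + \frac{3 M}{f}$ ($C{\left(M,f \right)} = 3 \left(\frac{M}{f} + \frac{M}{M}\right) = 3 \left(\frac{M}{f} + 1\right) = 3 \left(1 + \frac{M}{f}\right) = 3 + \frac{3 M}{f}$)
$\left(\frac{1}{-1} + 0\right) C{\left(1,-3 \right)} 72 Q = \left(\frac{1}{-1} + 0\right) \left(3 + 3 \cdot 1 \frac{1}{-3}\right) 72 \left(-59\right) = \left(-1 + 0\right) \left(3 + 3 \cdot 1 \left(- \frac{1}{3}\right)\right) 72 \left(-59\right) = - (3 - 1) 72 \left(-59\right) = \left(-1\right) 2 \cdot 72 \left(-59\right) = \left(-2\right) 72 \left(-59\right) = \left(-144\right) \left(-59\right) = 8496$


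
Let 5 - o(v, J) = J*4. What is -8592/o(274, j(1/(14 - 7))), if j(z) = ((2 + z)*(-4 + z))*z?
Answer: -2947056/3335 ≈ -883.67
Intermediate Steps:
j(z) = z*(-4 + z)*(2 + z) (j(z) = ((-4 + z)*(2 + z))*z = z*(-4 + z)*(2 + z))
o(v, J) = 5 - 4*J (o(v, J) = 5 - J*4 = 5 - 4*J)
-8592/o(274, j(1/(14 - 7))) = -8592/(5 - 4*(-8 + (1/(14 - 7))² - 2/(14 - 7))/(14 - 7)) = -8592/(5 - 4*(-8 + (1/7)² - 2/7)/7) = -8592/(5 - 4*(-8 + (⅐)² - 2*⅐)/7) = -8592/(5 - 4*(-8 + 1/49 - 2/7)/7) = -8592/(5 - 4*(-405)/(7*49)) = -8592/(5 - 4*(-405/343)) = -8592/(5 + 1620/343) = -8592/3335/343 = -8592*343/3335 = -2947056/3335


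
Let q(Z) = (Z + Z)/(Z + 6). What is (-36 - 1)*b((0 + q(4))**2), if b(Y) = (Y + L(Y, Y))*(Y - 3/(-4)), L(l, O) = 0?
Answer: -20572/625 ≈ -32.915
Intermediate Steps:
q(Z) = 2*Z/(6 + Z) (q(Z) = (2*Z)/(6 + Z) = 2*Z/(6 + Z))
b(Y) = Y*(3/4 + Y) (b(Y) = (Y + 0)*(Y - 3/(-4)) = Y*(Y - 3*(-1/4)) = Y*(Y + 3/4) = Y*(3/4 + Y))
(-36 - 1)*b((0 + q(4))**2) = (-36 - 1)*((0 + 2*4/(6 + 4))**2*(3 + 4*(0 + 2*4/(6 + 4))**2)/4) = -37*(0 + 2*4/10)**2*(3 + 4*(0 + 2*4/10)**2)/4 = -37*(0 + 2*4*(1/10))**2*(3 + 4*(0 + 2*4*(1/10))**2)/4 = -37*(0 + 4/5)**2*(3 + 4*(0 + 4/5)**2)/4 = -37*(4/5)**2*(3 + 4*(4/5)**2)/4 = -37*16*(3 + 4*(16/25))/(4*25) = -37*16*(3 + 64/25)/(4*25) = -37*16*139/(4*25*25) = -37*556/625 = -20572/625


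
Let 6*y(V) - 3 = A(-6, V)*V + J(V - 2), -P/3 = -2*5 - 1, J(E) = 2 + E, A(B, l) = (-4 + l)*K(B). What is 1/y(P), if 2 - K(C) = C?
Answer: 1/1282 ≈ 0.00078003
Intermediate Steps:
K(C) = 2 - C
A(B, l) = (-4 + l)*(2 - B)
P = 33 (P = -3*(-2*5 - 1) = -3*(-10 - 1) = -3*(-11) = 33)
y(V) = ½ + V/6 + V*(-32 + 8*V)/6 (y(V) = ½ + ((-(-4 + V)*(-2 - 6))*V + (2 + (V - 2)))/6 = ½ + ((-1*(-4 + V)*(-8))*V + (2 + (-2 + V)))/6 = ½ + ((-32 + 8*V)*V + V)/6 = ½ + (V*(-32 + 8*V) + V)/6 = ½ + (V + V*(-32 + 8*V))/6 = ½ + (V/6 + V*(-32 + 8*V)/6) = ½ + V/6 + V*(-32 + 8*V)/6)
1/y(P) = 1/(½ + (⅙)*33 + (4/3)*33*(-4 + 33)) = 1/(½ + 11/2 + (4/3)*33*29) = 1/(½ + 11/2 + 1276) = 1/1282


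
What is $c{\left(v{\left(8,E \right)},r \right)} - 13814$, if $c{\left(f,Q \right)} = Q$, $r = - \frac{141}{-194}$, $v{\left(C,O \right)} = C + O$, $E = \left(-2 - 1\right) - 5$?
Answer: $- \frac{2679775}{194} \approx -13813.0$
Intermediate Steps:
$E = -8$ ($E = -3 - 5 = -8$)
$r = \frac{141}{194}$ ($r = \left(-141\right) \left(- \frac{1}{194}\right) = \frac{141}{194} \approx 0.7268$)
$c{\left(v{\left(8,E \right)},r \right)} - 13814 = \frac{141}{194} - 13814 = - \frac{2679775}{194}$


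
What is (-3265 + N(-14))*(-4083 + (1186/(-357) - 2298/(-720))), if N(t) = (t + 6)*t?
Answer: 61280765253/4760 ≈ 1.2874e+7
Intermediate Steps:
N(t) = t*(6 + t) (N(t) = (6 + t)*t = t*(6 + t))
(-3265 + N(-14))*(-4083 + (1186/(-357) - 2298/(-720))) = (-3265 - 14*(6 - 14))*(-4083 + (1186/(-357) - 2298/(-720))) = (-3265 - 14*(-8))*(-4083 + (1186*(-1/357) - 2298*(-1/720))) = (-3265 + 112)*(-4083 + (-1186/357 + 383/120)) = -3153*(-4083 - 621/4760) = -3153*(-19435701/4760) = 61280765253/4760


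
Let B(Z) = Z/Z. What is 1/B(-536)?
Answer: 1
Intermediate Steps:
B(Z) = 1
1/B(-536) = 1/1 = 1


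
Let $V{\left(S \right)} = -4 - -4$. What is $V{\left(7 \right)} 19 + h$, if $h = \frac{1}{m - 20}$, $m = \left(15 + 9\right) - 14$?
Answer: $- \frac{1}{10} \approx -0.1$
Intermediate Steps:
$V{\left(S \right)} = 0$ ($V{\left(S \right)} = -4 + 4 = 0$)
$m = 10$ ($m = 24 - 14 = 10$)
$h = - \frac{1}{10}$ ($h = \frac{1}{10 - 20} = \frac{1}{-10} = - \frac{1}{10} \approx -0.1$)
$V{\left(7 \right)} 19 + h = 0 \cdot 19 - \frac{1}{10} = 0 - \frac{1}{10} = - \frac{1}{10}$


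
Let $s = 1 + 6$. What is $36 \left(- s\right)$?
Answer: $-252$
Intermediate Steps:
$s = 7$
$36 \left(- s\right) = 36 \left(\left(-1\right) 7\right) = 36 \left(-7\right) = -252$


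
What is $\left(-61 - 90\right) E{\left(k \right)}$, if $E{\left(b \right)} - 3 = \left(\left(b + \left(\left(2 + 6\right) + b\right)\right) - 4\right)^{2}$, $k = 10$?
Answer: $-87429$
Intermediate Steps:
$E{\left(b \right)} = 3 + \left(4 + 2 b\right)^{2}$ ($E{\left(b \right)} = 3 + \left(\left(b + \left(\left(2 + 6\right) + b\right)\right) - 4\right)^{2} = 3 + \left(\left(b + \left(8 + b\right)\right) - 4\right)^{2} = 3 + \left(\left(8 + 2 b\right) - 4\right)^{2} = 3 + \left(4 + 2 b\right)^{2}$)
$\left(-61 - 90\right) E{\left(k \right)} = \left(-61 - 90\right) \left(3 + 4 \left(2 + 10\right)^{2}\right) = - 151 \left(3 + 4 \cdot 12^{2}\right) = - 151 \left(3 + 4 \cdot 144\right) = - 151 \left(3 + 576\right) = \left(-151\right) 579 = -87429$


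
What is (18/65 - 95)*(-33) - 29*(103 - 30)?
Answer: 65576/65 ≈ 1008.9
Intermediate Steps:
(18/65 - 95)*(-33) - 29*(103 - 30) = (18*(1/65) - 95)*(-33) - 29*73 = (18/65 - 95)*(-33) - 1*2117 = -6157/65*(-33) - 2117 = 203181/65 - 2117 = 65576/65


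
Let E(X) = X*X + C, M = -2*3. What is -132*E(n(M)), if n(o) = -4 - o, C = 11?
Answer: -1980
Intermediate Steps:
M = -6
E(X) = 11 + X² (E(X) = X*X + 11 = X² + 11 = 11 + X²)
-132*E(n(M)) = -132*(11 + (-4 - 1*(-6))²) = -132*(11 + (-4 + 6)²) = -132*(11 + 2²) = -132*(11 + 4) = -132*15 = -1980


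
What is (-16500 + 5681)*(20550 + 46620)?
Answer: -726712230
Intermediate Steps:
(-16500 + 5681)*(20550 + 46620) = -10819*67170 = -726712230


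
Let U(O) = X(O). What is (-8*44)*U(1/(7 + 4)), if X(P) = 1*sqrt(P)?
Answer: -32*sqrt(11) ≈ -106.13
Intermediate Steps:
X(P) = sqrt(P)
U(O) = sqrt(O)
(-8*44)*U(1/(7 + 4)) = (-8*44)*sqrt(1/(7 + 4)) = -352*sqrt(11)/11 = -32*sqrt(11)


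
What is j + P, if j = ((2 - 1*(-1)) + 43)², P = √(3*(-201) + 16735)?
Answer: 2116 + 2*√4033 ≈ 2243.0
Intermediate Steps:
P = 2*√4033 (P = √(-603 + 16735) = √16132 = 2*√4033 ≈ 127.01)
j = 2116 (j = ((2 + 1) + 43)² = (3 + 43)² = 46² = 2116)
j + P = 2116 + 2*√4033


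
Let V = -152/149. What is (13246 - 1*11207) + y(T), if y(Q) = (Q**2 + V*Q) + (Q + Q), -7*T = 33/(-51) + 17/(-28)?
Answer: 3373321304389/1654231376 ≈ 2039.2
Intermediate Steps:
V = -152/149 (V = -152*1/149 = -152/149 ≈ -1.0201)
T = 597/3332 (T = -(33/(-51) + 17/(-28))/7 = -(33*(-1/51) + 17*(-1/28))/7 = -(-11/17 - 17/28)/7 = -1/7*(-597/476) = 597/3332 ≈ 0.17917)
y(Q) = Q**2 + 146*Q/149 (y(Q) = (Q**2 - 152*Q/149) + (Q + Q) = (Q**2 - 152*Q/149) + 2*Q = Q**2 + 146*Q/149)
(13246 - 1*11207) + y(T) = (13246 - 1*11207) + (1/149)*(597/3332)*(146 + 149*(597/3332)) = (13246 - 11207) + (1/149)*(597/3332)*(146 + 88953/3332) = 2039 + (1/149)*(597/3332)*(575425/3332) = 2039 + 343528725/1654231376 = 3373321304389/1654231376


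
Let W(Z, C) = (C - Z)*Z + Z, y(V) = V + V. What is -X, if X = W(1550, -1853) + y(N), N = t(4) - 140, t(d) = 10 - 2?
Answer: 5273364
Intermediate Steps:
t(d) = 8
N = -132 (N = 8 - 140 = -132)
y(V) = 2*V
W(Z, C) = Z + Z*(C - Z) (W(Z, C) = Z*(C - Z) + Z = Z + Z*(C - Z))
X = -5273364 (X = 1550*(1 - 1853 - 1*1550) + 2*(-132) = 1550*(1 - 1853 - 1550) - 264 = 1550*(-3402) - 264 = -5273100 - 264 = -5273364)
-X = -1*(-5273364) = 5273364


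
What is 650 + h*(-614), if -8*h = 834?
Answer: 129319/2 ≈ 64660.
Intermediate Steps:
h = -417/4 (h = -⅛*834 = -417/4 ≈ -104.25)
650 + h*(-614) = 650 - 417/4*(-614) = 650 + 128019/2 = 129319/2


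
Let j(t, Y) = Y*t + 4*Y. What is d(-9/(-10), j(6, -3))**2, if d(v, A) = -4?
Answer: 16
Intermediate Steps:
j(t, Y) = 4*Y + Y*t
d(-9/(-10), j(6, -3))**2 = (-4)**2 = 16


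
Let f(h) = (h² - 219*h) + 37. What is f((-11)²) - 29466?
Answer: -41287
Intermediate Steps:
f(h) = 37 + h² - 219*h
f((-11)²) - 29466 = (37 + ((-11)²)² - 219*(-11)²) - 29466 = (37 + 121² - 219*121) - 29466 = (37 + 14641 - 26499) - 29466 = -11821 - 29466 = -41287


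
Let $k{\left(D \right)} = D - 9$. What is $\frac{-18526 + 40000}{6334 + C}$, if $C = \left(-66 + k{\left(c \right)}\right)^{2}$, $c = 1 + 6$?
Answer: $\frac{10737}{5479} \approx 1.9597$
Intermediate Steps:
$c = 7$
$k{\left(D \right)} = -9 + D$
$C = 4624$ ($C = \left(-66 + \left(-9 + 7\right)\right)^{2} = \left(-66 - 2\right)^{2} = \left(-68\right)^{2} = 4624$)
$\frac{-18526 + 40000}{6334 + C} = \frac{-18526 + 40000}{6334 + 4624} = \frac{21474}{10958} = 21474 \cdot \frac{1}{10958} = \frac{10737}{5479}$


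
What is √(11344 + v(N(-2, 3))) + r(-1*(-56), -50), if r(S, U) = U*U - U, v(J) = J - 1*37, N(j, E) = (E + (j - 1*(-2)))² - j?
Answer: 2550 + √11318 ≈ 2656.4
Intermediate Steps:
N(j, E) = (2 + E + j)² - j (N(j, E) = (E + (j + 2))² - j = (E + (2 + j))² - j = (2 + E + j)² - j)
v(J) = -37 + J (v(J) = J - 37 = -37 + J)
r(S, U) = U² - U
√(11344 + v(N(-2, 3))) + r(-1*(-56), -50) = √(11344 + (-37 + ((2 + 3 - 2)² - 1*(-2)))) - 50*(-1 - 50) = √(11344 + (-37 + (3² + 2))) - 50*(-51) = √(11344 + (-37 + (9 + 2))) + 2550 = √(11344 + (-37 + 11)) + 2550 = √(11344 - 26) + 2550 = √11318 + 2550 = 2550 + √11318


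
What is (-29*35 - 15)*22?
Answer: -22660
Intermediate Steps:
(-29*35 - 15)*22 = (-1015 - 15)*22 = -1030*22 = -22660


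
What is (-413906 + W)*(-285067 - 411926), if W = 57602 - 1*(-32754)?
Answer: 225512085150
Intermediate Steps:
W = 90356 (W = 57602 + 32754 = 90356)
(-413906 + W)*(-285067 - 411926) = (-413906 + 90356)*(-285067 - 411926) = -323550*(-696993) = 225512085150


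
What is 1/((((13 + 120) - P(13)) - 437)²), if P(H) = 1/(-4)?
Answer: 16/1476225 ≈ 1.0838e-5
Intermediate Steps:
P(H) = -¼
1/((((13 + 120) - P(13)) - 437)²) = 1/((((13 + 120) - 1*(-¼)) - 437)²) = 1/(((133 + ¼) - 437)²) = 1/((533/4 - 437)²) = 1/((-1215/4)²) = 1/(1476225/16) = 16/1476225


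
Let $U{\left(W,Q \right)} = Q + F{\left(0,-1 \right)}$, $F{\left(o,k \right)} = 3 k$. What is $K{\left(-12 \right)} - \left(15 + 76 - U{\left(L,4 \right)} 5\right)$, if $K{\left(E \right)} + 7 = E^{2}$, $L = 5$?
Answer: $51$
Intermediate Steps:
$U{\left(W,Q \right)} = -3 + Q$ ($U{\left(W,Q \right)} = Q + 3 \left(-1\right) = Q - 3 = -3 + Q$)
$K{\left(E \right)} = -7 + E^{2}$
$K{\left(-12 \right)} - \left(15 + 76 - U{\left(L,4 \right)} 5\right) = \left(-7 + \left(-12\right)^{2}\right) - \left(15 + 76 - \left(-3 + 4\right) 5\right) = \left(-7 + 144\right) + \left(\left(1 \cdot 5 - 6\right) - \left(9 + 76\right)\right) = 137 + \left(\left(5 - 6\right) - 85\right) = 137 - 86 = 51$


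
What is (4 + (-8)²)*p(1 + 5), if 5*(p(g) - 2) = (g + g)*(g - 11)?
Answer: -680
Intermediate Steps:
p(g) = 2 + 2*g*(-11 + g)/5 (p(g) = 2 + ((g + g)*(g - 11))/5 = 2 + ((2*g)*(-11 + g))/5 = 2 + (2*g*(-11 + g))/5 = 2 + 2*g*(-11 + g)/5)
(4 + (-8)²)*p(1 + 5) = (4 + (-8)²)*(2 - 22*(1 + 5)/5 + 2*(1 + 5)²/5) = (4 + 64)*(2 - 22/5*6 + (⅖)*6²) = 68*(2 - 132/5 + (⅖)*36) = 68*(2 - 132/5 + 72/5) = 68*(-10) = -680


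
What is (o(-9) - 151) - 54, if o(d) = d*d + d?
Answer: -133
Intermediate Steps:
o(d) = d + d² (o(d) = d² + d = d + d²)
(o(-9) - 151) - 54 = (-9*(1 - 9) - 151) - 54 = (-9*(-8) - 151) - 54 = (72 - 151) - 54 = -79 - 54 = -133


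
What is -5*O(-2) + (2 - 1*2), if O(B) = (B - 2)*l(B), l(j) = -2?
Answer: -40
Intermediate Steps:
O(B) = 4 - 2*B (O(B) = (B - 2)*(-2) = (-2 + B)*(-2) = 4 - 2*B)
-5*O(-2) + (2 - 1*2) = -5*(4 - 2*(-2)) + (2 - 1*2) = -5*(4 + 4) + (2 - 2) = -5*8 + 0 = -40 + 0 = -40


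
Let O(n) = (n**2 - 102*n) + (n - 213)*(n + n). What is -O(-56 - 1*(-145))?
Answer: 23229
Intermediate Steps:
O(n) = n**2 - 102*n + 2*n*(-213 + n) (O(n) = (n**2 - 102*n) + (-213 + n)*(2*n) = (n**2 - 102*n) + 2*n*(-213 + n) = n**2 - 102*n + 2*n*(-213 + n))
-O(-56 - 1*(-145)) = -3*(-56 - 1*(-145))*(-176 + (-56 - 1*(-145))) = -3*(-56 + 145)*(-176 + (-56 + 145)) = -3*89*(-176 + 89) = -3*89*(-87) = -1*(-23229) = 23229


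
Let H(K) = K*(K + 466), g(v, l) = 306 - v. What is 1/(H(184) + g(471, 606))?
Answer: 1/119435 ≈ 8.3728e-6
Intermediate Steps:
H(K) = K*(466 + K)
1/(H(184) + g(471, 606)) = 1/(184*(466 + 184) + (306 - 1*471)) = 1/(184*650 + (306 - 471)) = 1/(119600 - 165) = 1/119435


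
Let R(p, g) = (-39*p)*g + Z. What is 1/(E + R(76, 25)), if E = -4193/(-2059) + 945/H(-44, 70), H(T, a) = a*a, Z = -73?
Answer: -288260/21380466367 ≈ -1.3482e-5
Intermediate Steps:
H(T, a) = a**2
R(p, g) = -73 - 39*g*p (R(p, g) = (-39*p)*g - 73 = -39*g*p - 73 = -73 - 39*g*p)
E = 642613/288260 (E = -4193/(-2059) + 945/(70**2) = -4193*(-1/2059) + 945/4900 = 4193/2059 + 945*(1/4900) = 4193/2059 + 27/140 = 642613/288260 ≈ 2.2293)
1/(E + R(76, 25)) = 1/(642613/288260 + (-73 - 39*25*76)) = 1/(642613/288260 + (-73 - 74100)) = 1/(642613/288260 - 74173) = 1/(-21380466367/288260) = -288260/21380466367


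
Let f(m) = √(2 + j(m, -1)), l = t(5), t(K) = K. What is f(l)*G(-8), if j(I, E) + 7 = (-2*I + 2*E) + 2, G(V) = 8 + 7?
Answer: 15*I*√15 ≈ 58.095*I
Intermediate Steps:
l = 5
G(V) = 15
j(I, E) = -5 - 2*I + 2*E (j(I, E) = -7 + ((-2*I + 2*E) + 2) = -7 + (2 - 2*I + 2*E) = -5 - 2*I + 2*E)
f(m) = √(-5 - 2*m) (f(m) = √(2 + (-5 - 2*m + 2*(-1))) = √(2 + (-5 - 2*m - 2)) = √(2 + (-7 - 2*m)) = √(-5 - 2*m))
f(l)*G(-8) = √(-5 - 2*5)*15 = √(-5 - 10)*15 = √(-15)*15 = (I*√15)*15 = 15*I*√15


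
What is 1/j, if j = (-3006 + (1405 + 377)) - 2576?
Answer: -1/3800 ≈ -0.00026316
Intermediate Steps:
j = -3800 (j = (-3006 + 1782) - 2576 = -1224 - 2576 = -3800)
1/j = 1/(-3800) = -1/3800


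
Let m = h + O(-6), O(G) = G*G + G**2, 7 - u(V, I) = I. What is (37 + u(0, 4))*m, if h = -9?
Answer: 2520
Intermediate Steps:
u(V, I) = 7 - I
O(G) = 2*G**2 (O(G) = G**2 + G**2 = 2*G**2)
m = 63 (m = -9 + 2*(-6)**2 = -9 + 2*36 = -9 + 72 = 63)
(37 + u(0, 4))*m = (37 + (7 - 1*4))*63 = (37 + (7 - 4))*63 = (37 + 3)*63 = 40*63 = 2520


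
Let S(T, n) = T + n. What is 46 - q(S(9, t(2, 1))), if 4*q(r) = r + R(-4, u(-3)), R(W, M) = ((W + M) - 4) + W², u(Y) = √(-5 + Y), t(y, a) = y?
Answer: 165/4 - I*√2/2 ≈ 41.25 - 0.70711*I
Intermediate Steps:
R(W, M) = -4 + M + W + W² (R(W, M) = ((M + W) - 4) + W² = (-4 + M + W) + W² = -4 + M + W + W²)
q(r) = 2 + r/4 + I*√2/2 (q(r) = (r + (-4 + √(-5 - 3) - 4 + (-4)²))/4 = (r + (-4 + √(-8) - 4 + 16))/4 = (r + (-4 + 2*I*√2 - 4 + 16))/4 = (r + (8 + 2*I*√2))/4 = (8 + r + 2*I*√2)/4 = 2 + r/4 + I*√2/2)
46 - q(S(9, t(2, 1))) = 46 - (2 + (9 + 2)/4 + I*√2/2) = 46 - (2 + (¼)*11 + I*√2/2) = 46 - (2 + 11/4 + I*√2/2) = 46 - (19/4 + I*√2/2) = 46 + (-19/4 - I*√2/2) = 165/4 - I*√2/2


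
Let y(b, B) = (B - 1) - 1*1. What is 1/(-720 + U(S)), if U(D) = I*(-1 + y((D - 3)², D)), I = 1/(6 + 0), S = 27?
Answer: -1/716 ≈ -0.0013966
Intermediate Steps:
I = ⅙ (I = 1/6 = ⅙ ≈ 0.16667)
y(b, B) = -2 + B (y(b, B) = (-1 + B) - 1 = -2 + B)
U(D) = -½ + D/6 (U(D) = (-1 + (-2 + D))/6 = (-3 + D)/6 = -½ + D/6)
1/(-720 + U(S)) = 1/(-720 + (-½ + (⅙)*27)) = 1/(-720 + (-½ + 9/2)) = 1/(-720 + 4) = 1/(-716) = -1/716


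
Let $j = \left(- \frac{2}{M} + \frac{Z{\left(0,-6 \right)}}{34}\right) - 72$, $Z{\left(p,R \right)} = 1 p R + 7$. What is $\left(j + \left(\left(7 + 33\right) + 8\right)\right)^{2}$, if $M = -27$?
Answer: $\frac{474150625}{842724} \approx 562.64$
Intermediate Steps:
$Z{\left(p,R \right)} = 7 + R p$ ($Z{\left(p,R \right)} = p R + 7 = R p + 7 = 7 + R p$)
$j = - \frac{65839}{918}$ ($j = \left(- \frac{2}{-27} + \frac{7 - 0}{34}\right) - 72 = \left(\left(-2\right) \left(- \frac{1}{27}\right) + \left(7 + 0\right) \frac{1}{34}\right) - 72 = \left(\frac{2}{27} + 7 \cdot \frac{1}{34}\right) - 72 = \left(\frac{2}{27} + \frac{7}{34}\right) - 72 = \frac{257}{918} - 72 = - \frac{65839}{918} \approx -71.72$)
$\left(j + \left(\left(7 + 33\right) + 8\right)\right)^{2} = \left(- \frac{65839}{918} + \left(\left(7 + 33\right) + 8\right)\right)^{2} = \left(- \frac{65839}{918} + \left(40 + 8\right)\right)^{2} = \left(- \frac{65839}{918} + 48\right)^{2} = \left(- \frac{21775}{918}\right)^{2} = \frac{474150625}{842724}$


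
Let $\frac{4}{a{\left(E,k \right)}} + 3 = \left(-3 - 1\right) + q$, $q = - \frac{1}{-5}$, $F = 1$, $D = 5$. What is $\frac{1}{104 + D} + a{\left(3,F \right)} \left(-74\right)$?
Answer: $\frac{80677}{1853} \approx 43.539$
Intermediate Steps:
$q = \frac{1}{5}$ ($q = \left(-1\right) \left(- \frac{1}{5}\right) = \frac{1}{5} \approx 0.2$)
$a{\left(E,k \right)} = - \frac{10}{17}$ ($a{\left(E,k \right)} = \frac{4}{-3 + \left(\left(-3 - 1\right) + \frac{1}{5}\right)} = \frac{4}{-3 + \left(-4 + \frac{1}{5}\right)} = \frac{4}{-3 - \frac{19}{5}} = \frac{4}{- \frac{34}{5}} = 4 \left(- \frac{5}{34}\right) = - \frac{10}{17}$)
$\frac{1}{104 + D} + a{\left(3,F \right)} \left(-74\right) = \frac{1}{104 + 5} - - \frac{740}{17} = \frac{1}{109} + \frac{740}{17} = \frac{80677}{1853}$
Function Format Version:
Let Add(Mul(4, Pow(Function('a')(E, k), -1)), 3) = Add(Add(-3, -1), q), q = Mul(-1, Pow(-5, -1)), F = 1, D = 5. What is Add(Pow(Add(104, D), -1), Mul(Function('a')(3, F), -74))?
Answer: Rational(80677, 1853) ≈ 43.539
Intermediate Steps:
q = Rational(1, 5) (q = Mul(-1, Rational(-1, 5)) = Rational(1, 5) ≈ 0.20000)
Function('a')(E, k) = Rational(-10, 17) (Function('a')(E, k) = Mul(4, Pow(Add(-3, Add(Add(-3, -1), Rational(1, 5))), -1)) = Mul(4, Pow(Add(-3, Add(-4, Rational(1, 5))), -1)) = Mul(4, Pow(Add(-3, Rational(-19, 5)), -1)) = Mul(4, Pow(Rational(-34, 5), -1)) = Mul(4, Rational(-5, 34)) = Rational(-10, 17))
Add(Pow(Add(104, D), -1), Mul(Function('a')(3, F), -74)) = Add(Pow(Add(104, 5), -1), Mul(Rational(-10, 17), -74)) = Add(Pow(109, -1), Rational(740, 17)) = Add(Rational(1, 109), Rational(740, 17)) = Rational(80677, 1853)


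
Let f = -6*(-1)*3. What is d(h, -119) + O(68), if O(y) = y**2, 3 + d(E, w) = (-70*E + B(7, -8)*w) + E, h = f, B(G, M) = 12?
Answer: 1951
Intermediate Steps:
f = 18 (f = 6*3 = 18)
h = 18
d(E, w) = -3 - 69*E + 12*w (d(E, w) = -3 + ((-70*E + 12*w) + E) = -3 + (-69*E + 12*w) = -3 - 69*E + 12*w)
d(h, -119) + O(68) = (-3 - 69*18 + 12*(-119)) + 68**2 = (-3 - 1242 - 1428) + 4624 = -2673 + 4624 = 1951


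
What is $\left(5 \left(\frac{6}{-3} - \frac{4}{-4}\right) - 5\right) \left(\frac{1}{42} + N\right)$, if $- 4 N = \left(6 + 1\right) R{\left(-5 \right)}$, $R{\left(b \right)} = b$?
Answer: $- \frac{3685}{42} \approx -87.738$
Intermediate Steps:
$N = \frac{35}{4}$ ($N = - \frac{\left(6 + 1\right) \left(-5\right)}{4} = - \frac{7 \left(-5\right)}{4} = \left(- \frac{1}{4}\right) \left(-35\right) = \frac{35}{4} \approx 8.75$)
$\left(5 \left(\frac{6}{-3} - \frac{4}{-4}\right) - 5\right) \left(\frac{1}{42} + N\right) = \left(5 \left(\frac{6}{-3} - \frac{4}{-4}\right) - 5\right) \left(\frac{1}{42} + \frac{35}{4}\right) = \left(5 \left(6 \left(- \frac{1}{3}\right) - -1\right) - 5\right) \left(\frac{1}{42} + \frac{35}{4}\right) = \left(5 \left(-2 + 1\right) - 5\right) \frac{737}{84} = \left(5 \left(-1\right) - 5\right) \frac{737}{84} = \left(-5 - 5\right) \frac{737}{84} = \left(-10\right) \frac{737}{84} = - \frac{3685}{42}$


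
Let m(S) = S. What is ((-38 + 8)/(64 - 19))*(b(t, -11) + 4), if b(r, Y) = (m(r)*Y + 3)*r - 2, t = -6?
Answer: 824/3 ≈ 274.67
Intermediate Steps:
b(r, Y) = -2 + r*(3 + Y*r) (b(r, Y) = (r*Y + 3)*r - 2 = (Y*r + 3)*r - 2 = (3 + Y*r)*r - 2 = r*(3 + Y*r) - 2 = -2 + r*(3 + Y*r))
((-38 + 8)/(64 - 19))*(b(t, -11) + 4) = ((-38 + 8)/(64 - 19))*((-2 + 3*(-6) - 11*(-6)²) + 4) = (-30/45)*((-2 - 18 - 11*36) + 4) = (-30*1/45)*((-2 - 18 - 396) + 4) = -2*(-416 + 4)/3 = -⅔*(-412) = 824/3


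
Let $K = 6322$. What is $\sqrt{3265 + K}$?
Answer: $\sqrt{9587} \approx 97.913$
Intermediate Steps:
$\sqrt{3265 + K} = \sqrt{3265 + 6322} = \sqrt{9587}$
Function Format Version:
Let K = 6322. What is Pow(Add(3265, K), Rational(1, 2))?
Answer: Pow(9587, Rational(1, 2)) ≈ 97.913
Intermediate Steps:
Pow(Add(3265, K), Rational(1, 2)) = Pow(Add(3265, 6322), Rational(1, 2)) = Pow(9587, Rational(1, 2))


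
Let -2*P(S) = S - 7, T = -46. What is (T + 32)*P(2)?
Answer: -35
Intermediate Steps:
P(S) = 7/2 - S/2 (P(S) = -(S - 7)/2 = -(-7 + S)/2 = 7/2 - S/2)
(T + 32)*P(2) = (-46 + 32)*(7/2 - ½*2) = -14*(7/2 - 1) = -14*5/2 = -35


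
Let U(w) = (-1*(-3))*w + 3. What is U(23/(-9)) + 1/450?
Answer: -2099/450 ≈ -4.6644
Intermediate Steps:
U(w) = 3 + 3*w (U(w) = 3*w + 3 = 3 + 3*w)
U(23/(-9)) + 1/450 = (3 + 3*(23/(-9))) + 1/450 = (3 + 3*(23*(-⅑))) + 1/450 = (3 + 3*(-23/9)) + 1/450 = (3 - 23/3) + 1/450 = -14/3 + 1/450 = -2099/450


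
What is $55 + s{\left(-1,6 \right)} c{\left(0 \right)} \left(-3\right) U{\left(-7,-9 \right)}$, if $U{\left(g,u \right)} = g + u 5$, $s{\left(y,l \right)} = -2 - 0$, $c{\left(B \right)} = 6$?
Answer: $-1817$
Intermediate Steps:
$s{\left(y,l \right)} = -2$ ($s{\left(y,l \right)} = -2 + 0 = -2$)
$U{\left(g,u \right)} = g + 5 u$
$55 + s{\left(-1,6 \right)} c{\left(0 \right)} \left(-3\right) U{\left(-7,-9 \right)} = 55 + \left(-2\right) 6 \left(-3\right) \left(-7 + 5 \left(-9\right)\right) = 55 + \left(-12\right) \left(-3\right) \left(-7 - 45\right) = 55 + 36 \left(-52\right) = 55 - 1872 = -1817$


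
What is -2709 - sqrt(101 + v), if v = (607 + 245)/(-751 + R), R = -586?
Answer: -2709 - sqrt(179405345)/1337 ≈ -2719.0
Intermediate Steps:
v = -852/1337 (v = (607 + 245)/(-751 - 586) = 852/(-1337) = 852*(-1/1337) = -852/1337 ≈ -0.63725)
-2709 - sqrt(101 + v) = -2709 - sqrt(101 - 852/1337) = -2709 - sqrt(134185/1337) = -2709 - sqrt(179405345)/1337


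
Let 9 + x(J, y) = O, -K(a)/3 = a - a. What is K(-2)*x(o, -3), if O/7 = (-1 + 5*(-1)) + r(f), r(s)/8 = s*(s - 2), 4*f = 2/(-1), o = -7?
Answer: 0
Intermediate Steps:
K(a) = 0 (K(a) = -3*(a - a) = -3*0 = 0)
f = -½ (f = (2/(-1))/4 = (2*(-1))/4 = (¼)*(-2) = -½ ≈ -0.50000)
r(s) = 8*s*(-2 + s) (r(s) = 8*(s*(s - 2)) = 8*(s*(-2 + s)) = 8*s*(-2 + s))
O = 28 (O = 7*((-1 + 5*(-1)) + 8*(-½)*(-2 - ½)) = 7*((-1 - 5) + 8*(-½)*(-5/2)) = 7*(-6 + 10) = 7*4 = 28)
x(J, y) = 19 (x(J, y) = -9 + 28 = 19)
K(-2)*x(o, -3) = 0*19 = 0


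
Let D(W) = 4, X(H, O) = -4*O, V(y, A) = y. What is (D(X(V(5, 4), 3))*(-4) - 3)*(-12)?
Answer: 228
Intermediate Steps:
(D(X(V(5, 4), 3))*(-4) - 3)*(-12) = (4*(-4) - 3)*(-12) = (-16 - 3)*(-12) = -19*(-12) = 228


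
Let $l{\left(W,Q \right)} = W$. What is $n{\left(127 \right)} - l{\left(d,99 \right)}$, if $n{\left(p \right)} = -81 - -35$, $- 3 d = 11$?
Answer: $- \frac{127}{3} \approx -42.333$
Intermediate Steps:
$d = - \frac{11}{3}$ ($d = \left(- \frac{1}{3}\right) 11 = - \frac{11}{3} \approx -3.6667$)
$n{\left(p \right)} = -46$ ($n{\left(p \right)} = -81 + 35 = -46$)
$n{\left(127 \right)} - l{\left(d,99 \right)} = -46 - - \frac{11}{3} = -46 + \frac{11}{3} = - \frac{127}{3}$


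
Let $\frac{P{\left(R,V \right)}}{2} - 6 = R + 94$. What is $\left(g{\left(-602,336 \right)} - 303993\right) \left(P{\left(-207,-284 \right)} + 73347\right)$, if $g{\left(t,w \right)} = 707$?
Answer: $-22180215038$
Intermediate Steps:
$P{\left(R,V \right)} = 200 + 2 R$ ($P{\left(R,V \right)} = 12 + 2 \left(R + 94\right) = 12 + 2 \left(94 + R\right) = 12 + \left(188 + 2 R\right) = 200 + 2 R$)
$\left(g{\left(-602,336 \right)} - 303993\right) \left(P{\left(-207,-284 \right)} + 73347\right) = \left(707 - 303993\right) \left(\left(200 + 2 \left(-207\right)\right) + 73347\right) = - 303286 \left(\left(200 - 414\right) + 73347\right) = - 303286 \left(-214 + 73347\right) = \left(-303286\right) 73133 = -22180215038$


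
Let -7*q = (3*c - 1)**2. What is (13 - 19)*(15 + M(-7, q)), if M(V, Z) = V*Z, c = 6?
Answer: -1824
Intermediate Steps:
q = -289/7 (q = -(3*6 - 1)**2/7 = -(18 - 1)**2/7 = -1/7*17**2 = -1/7*289 = -289/7 ≈ -41.286)
(13 - 19)*(15 + M(-7, q)) = (13 - 19)*(15 - 7*(-289/7)) = -6*(15 + 289) = -6*304 = -1824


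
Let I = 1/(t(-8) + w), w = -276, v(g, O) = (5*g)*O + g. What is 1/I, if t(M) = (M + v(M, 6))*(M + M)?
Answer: 3820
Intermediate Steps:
v(g, O) = g + 5*O*g (v(g, O) = 5*O*g + g = g + 5*O*g)
t(M) = 64*M² (t(M) = (M + M*(1 + 5*6))*(M + M) = (M + M*(1 + 30))*(2*M) = (M + M*31)*(2*M) = (M + 31*M)*(2*M) = (32*M)*(2*M) = 64*M²)
I = 1/3820 (I = 1/(64*(-8)² - 276) = 1/(64*64 - 276) = 1/(4096 - 276) = 1/3820 ≈ 0.00026178)
1/I = 1/(1/3820) = 3820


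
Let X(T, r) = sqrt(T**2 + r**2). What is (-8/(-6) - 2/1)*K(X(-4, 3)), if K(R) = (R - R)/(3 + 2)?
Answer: 0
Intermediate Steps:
K(R) = 0 (K(R) = 0/5 = 0*(1/5) = 0)
(-8/(-6) - 2/1)*K(X(-4, 3)) = (-8/(-6) - 2/1)*0 = (-8*(-1/6) - 2*1)*0 = (4/3 - 2)*0 = -2/3*0 = 0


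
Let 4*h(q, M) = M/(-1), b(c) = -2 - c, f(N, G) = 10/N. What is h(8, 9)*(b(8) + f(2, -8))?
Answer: 45/4 ≈ 11.250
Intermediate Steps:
h(q, M) = -M/4 (h(q, M) = (M/(-1))/4 = (M*(-1))/4 = (-M)/4 = -M/4)
h(8, 9)*(b(8) + f(2, -8)) = (-¼*9)*((-2 - 1*8) + 10/2) = -9*((-2 - 8) + 10*(½))/4 = -9*(-10 + 5)/4 = -9/4*(-5) = 45/4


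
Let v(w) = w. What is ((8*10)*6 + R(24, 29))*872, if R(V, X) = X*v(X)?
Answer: 1151912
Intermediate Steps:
R(V, X) = X² (R(V, X) = X*X = X²)
((8*10)*6 + R(24, 29))*872 = ((8*10)*6 + 29²)*872 = (80*6 + 841)*872 = (480 + 841)*872 = 1321*872 = 1151912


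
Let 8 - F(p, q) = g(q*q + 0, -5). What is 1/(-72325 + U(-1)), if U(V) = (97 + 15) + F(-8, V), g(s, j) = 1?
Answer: -1/72206 ≈ -1.3849e-5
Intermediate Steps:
F(p, q) = 7 (F(p, q) = 8 - 1*1 = 8 - 1 = 7)
U(V) = 119 (U(V) = (97 + 15) + 7 = 112 + 7 = 119)
1/(-72325 + U(-1)) = 1/(-72325 + 119) = 1/(-72206) = -1/72206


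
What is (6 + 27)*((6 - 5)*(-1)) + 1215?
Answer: 1182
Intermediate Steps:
(6 + 27)*((6 - 5)*(-1)) + 1215 = 33*(1*(-1)) + 1215 = 33*(-1) + 1215 = -33 + 1215 = 1182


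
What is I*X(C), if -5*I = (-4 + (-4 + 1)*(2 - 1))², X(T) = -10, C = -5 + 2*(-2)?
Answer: 98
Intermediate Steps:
C = -9 (C = -5 - 4 = -9)
I = -49/5 (I = -(-4 + (-4 + 1)*(2 - 1))²/5 = -(-4 - 3*1)²/5 = -(-4 - 3)²/5 = -⅕*(-7)² = -⅕*49 = -49/5 ≈ -9.8000)
I*X(C) = -49/5*(-10) = 98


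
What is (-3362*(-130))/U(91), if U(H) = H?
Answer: 33620/7 ≈ 4802.9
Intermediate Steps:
(-3362*(-130))/U(91) = -3362*(-130)/91 = 437060*(1/91) = 33620/7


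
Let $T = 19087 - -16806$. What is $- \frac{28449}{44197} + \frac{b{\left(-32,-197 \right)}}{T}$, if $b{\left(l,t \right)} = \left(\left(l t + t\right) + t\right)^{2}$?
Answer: $\frac{1542696115743}{1586362921} \approx 972.47$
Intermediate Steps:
$b{\left(l,t \right)} = \left(2 t + l t\right)^{2}$ ($b{\left(l,t \right)} = \left(\left(t + l t\right) + t\right)^{2} = \left(2 t + l t\right)^{2}$)
$T = 35893$ ($T = 19087 + 16806 = 35893$)
$- \frac{28449}{44197} + \frac{b{\left(-32,-197 \right)}}{T} = - \frac{28449}{44197} + \frac{\left(-197\right)^{2} \left(2 - 32\right)^{2}}{35893} = \left(-28449\right) \frac{1}{44197} + 38809 \left(-30\right)^{2} \cdot \frac{1}{35893} = - \frac{28449}{44197} + 38809 \cdot 900 \cdot \frac{1}{35893} = - \frac{28449}{44197} + 34928100 \cdot \frac{1}{35893} = - \frac{28449}{44197} + \frac{34928100}{35893} = \frac{1542696115743}{1586362921}$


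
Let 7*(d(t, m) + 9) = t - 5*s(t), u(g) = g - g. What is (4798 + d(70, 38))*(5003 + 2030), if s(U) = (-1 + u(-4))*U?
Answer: 34103017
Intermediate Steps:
u(g) = 0
s(U) = -U (s(U) = (-1 + 0)*U = -U)
d(t, m) = -9 + 6*t/7 (d(t, m) = -9 + (t - (-5)*t)/7 = -9 + (t + 5*t)/7 = -9 + (6*t)/7 = -9 + 6*t/7)
(4798 + d(70, 38))*(5003 + 2030) = (4798 + (-9 + (6/7)*70))*(5003 + 2030) = (4798 + (-9 + 60))*7033 = (4798 + 51)*7033 = 4849*7033 = 34103017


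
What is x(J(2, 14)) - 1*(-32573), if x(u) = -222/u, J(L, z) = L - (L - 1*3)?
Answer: 32499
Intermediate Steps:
J(L, z) = 3 (J(L, z) = L - (L - 3) = L - (-3 + L) = L + (3 - L) = 3)
x(J(2, 14)) - 1*(-32573) = -222/3 - 1*(-32573) = -222*⅓ + 32573 = -74 + 32573 = 32499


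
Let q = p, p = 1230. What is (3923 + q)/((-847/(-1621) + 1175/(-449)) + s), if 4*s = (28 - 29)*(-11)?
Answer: 15002011348/1908631 ≈ 7860.1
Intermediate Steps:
q = 1230
s = 11/4 (s = ((28 - 29)*(-11))/4 = (-1*(-11))/4 = (¼)*11 = 11/4 ≈ 2.7500)
(3923 + q)/((-847/(-1621) + 1175/(-449)) + s) = (3923 + 1230)/((-847/(-1621) + 1175/(-449)) + 11/4) = 5153/((-847*(-1/1621) + 1175*(-1/449)) + 11/4) = 5153/((847/1621 - 1175/449) + 11/4) = 5153/(-1524372/727829 + 11/4) = 5153/(1908631/2911316) = 5153*(2911316/1908631) = 15002011348/1908631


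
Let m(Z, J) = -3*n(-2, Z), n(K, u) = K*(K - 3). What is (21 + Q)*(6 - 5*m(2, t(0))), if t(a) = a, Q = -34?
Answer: -2028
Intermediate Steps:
n(K, u) = K*(-3 + K)
m(Z, J) = -30 (m(Z, J) = -(-6)*(-3 - 2) = -(-6)*(-5) = -3*10 = -30)
(21 + Q)*(6 - 5*m(2, t(0))) = (21 - 34)*(6 - 5*(-30)) = -13*(6 + 150) = -13*156 = -2028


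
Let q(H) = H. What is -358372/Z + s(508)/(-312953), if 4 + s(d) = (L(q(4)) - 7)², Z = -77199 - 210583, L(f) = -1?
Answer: 56068162798/45031120123 ≈ 1.2451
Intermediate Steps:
Z = -287782
s(d) = 60 (s(d) = -4 + (-1 - 7)² = -4 + (-8)² = -4 + 64 = 60)
-358372/Z + s(508)/(-312953) = -358372/(-287782) + 60/(-312953) = -358372*(-1/287782) + 60*(-1/312953) = 179186/143891 - 60/312953 = 56068162798/45031120123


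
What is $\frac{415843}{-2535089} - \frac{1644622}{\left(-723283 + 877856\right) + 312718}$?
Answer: $- \frac{4363582832671}{1184624273899} \approx -3.6835$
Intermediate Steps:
$\frac{415843}{-2535089} - \frac{1644622}{\left(-723283 + 877856\right) + 312718} = 415843 \left(- \frac{1}{2535089}\right) - \frac{1644622}{154573 + 312718} = - \frac{415843}{2535089} - \frac{1644622}{467291} = - \frac{4363582832671}{1184624273899}$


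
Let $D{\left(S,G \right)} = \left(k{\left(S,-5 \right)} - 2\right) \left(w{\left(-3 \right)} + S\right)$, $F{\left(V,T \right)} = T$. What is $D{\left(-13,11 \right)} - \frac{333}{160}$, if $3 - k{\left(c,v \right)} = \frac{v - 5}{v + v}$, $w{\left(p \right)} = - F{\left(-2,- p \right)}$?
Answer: $- \frac{333}{160} \approx -2.0812$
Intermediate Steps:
$w{\left(p \right)} = p$ ($w{\left(p \right)} = - \left(-1\right) p = p$)
$k{\left(c,v \right)} = 3 - \frac{-5 + v}{2 v}$ ($k{\left(c,v \right)} = 3 - \frac{v - 5}{v + v} = 3 - \frac{-5 + v}{2 v}$)
$D{\left(S,G \right)} = 0$ ($D{\left(S,G \right)} = \left(\frac{5 \left(1 - 5\right)}{2 \left(-5\right)} - 2\right) \left(-3 + S\right) = \left(\frac{5}{2} \left(- \frac{1}{5}\right) \left(-4\right) - 2\right) \left(-3 + S\right) = \left(2 - 2\right) \left(-3 + S\right) = 0 \left(-3 + S\right) = 0$)
$D{\left(-13,11 \right)} - \frac{333}{160} = 0 - \frac{333}{160} = - \frac{333}{160}$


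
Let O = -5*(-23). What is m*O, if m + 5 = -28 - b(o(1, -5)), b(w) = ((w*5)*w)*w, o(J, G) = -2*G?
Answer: -578795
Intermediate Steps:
O = 115
b(w) = 5*w³ (b(w) = ((5*w)*w)*w = (5*w²)*w = 5*w³)
m = -5033 (m = -5 + (-28 - 5*(-2*(-5))³) = -5 + (-28 - 5*10³) = -5 + (-28 - 5*1000) = -5 + (-28 - 1*5000) = -5 + (-28 - 5000) = -5 - 5028 = -5033)
m*O = -5033*115 = -578795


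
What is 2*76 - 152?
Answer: 0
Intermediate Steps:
2*76 - 152 = 152 - 152 = 0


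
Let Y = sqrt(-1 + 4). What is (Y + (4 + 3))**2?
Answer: (7 + sqrt(3))**2 ≈ 76.249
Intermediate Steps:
Y = sqrt(3) ≈ 1.7320
(Y + (4 + 3))**2 = (sqrt(3) + (4 + 3))**2 = (sqrt(3) + 7)**2 = (7 + sqrt(3))**2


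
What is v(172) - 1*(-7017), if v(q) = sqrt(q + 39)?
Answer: 7017 + sqrt(211) ≈ 7031.5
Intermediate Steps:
v(q) = sqrt(39 + q)
v(172) - 1*(-7017) = sqrt(39 + 172) - 1*(-7017) = sqrt(211) + 7017 = 7017 + sqrt(211)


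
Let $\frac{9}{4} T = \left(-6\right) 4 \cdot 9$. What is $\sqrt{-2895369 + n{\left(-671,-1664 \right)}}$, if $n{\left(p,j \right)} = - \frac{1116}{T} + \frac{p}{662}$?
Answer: $\frac{i \sqrt{5075493766606}}{1324} \approx 1701.6 i$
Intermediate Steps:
$T = -96$ ($T = \frac{4 \left(-6\right) 4 \cdot 9}{9} = \frac{4 \left(\left(-24\right) 9\right)}{9} = \frac{4}{9} \left(-216\right) = -96$)
$n{\left(p,j \right)} = \frac{93}{8} + \frac{p}{662}$ ($n{\left(p,j \right)} = - \frac{1116}{-96} + \frac{p}{662} = \left(-1116\right) \left(- \frac{1}{96}\right) + p \frac{1}{662} = \frac{93}{8} + \frac{p}{662}$)
$\sqrt{-2895369 + n{\left(-671,-1664 \right)}} = \sqrt{-2895369 + \left(\frac{93}{8} + \frac{1}{662} \left(-671\right)\right)} = \sqrt{-2895369 + \left(\frac{93}{8} - \frac{671}{662}\right)} = \sqrt{-2895369 + \frac{28099}{2648}} = \sqrt{- \frac{7666909013}{2648}} = \frac{i \sqrt{5075493766606}}{1324}$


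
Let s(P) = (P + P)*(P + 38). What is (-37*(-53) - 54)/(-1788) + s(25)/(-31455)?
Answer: -162017/138868 ≈ -1.1667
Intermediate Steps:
s(P) = 2*P*(38 + P) (s(P) = (2*P)*(38 + P) = 2*P*(38 + P))
(-37*(-53) - 54)/(-1788) + s(25)/(-31455) = (-37*(-53) - 54)/(-1788) + (2*25*(38 + 25))/(-31455) = (1961 - 54)*(-1/1788) + (2*25*63)*(-1/31455) = 1907*(-1/1788) + 3150*(-1/31455) = -1907/1788 - 70/699 = -162017/138868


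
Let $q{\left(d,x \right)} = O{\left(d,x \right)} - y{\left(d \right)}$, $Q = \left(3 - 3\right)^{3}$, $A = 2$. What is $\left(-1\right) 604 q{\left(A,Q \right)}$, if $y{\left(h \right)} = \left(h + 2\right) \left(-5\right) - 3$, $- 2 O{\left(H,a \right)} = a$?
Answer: $-13892$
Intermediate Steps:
$O{\left(H,a \right)} = - \frac{a}{2}$
$Q = 0$ ($Q = 0^{3} = 0$)
$y{\left(h \right)} = -13 - 5 h$ ($y{\left(h \right)} = \left(2 + h\right) \left(-5\right) - 3 = \left(-10 - 5 h\right) - 3 = -13 - 5 h$)
$q{\left(d,x \right)} = 13 + 5 d - \frac{x}{2}$ ($q{\left(d,x \right)} = - \frac{x}{2} - \left(-13 - 5 d\right) = - \frac{x}{2} + \left(13 + 5 d\right) = 13 + 5 d - \frac{x}{2}$)
$\left(-1\right) 604 q{\left(A,Q \right)} = \left(-1\right) 604 \left(13 + 5 \cdot 2 - 0\right) = - 604 \left(13 + 10 + 0\right) = \left(-604\right) 23 = -13892$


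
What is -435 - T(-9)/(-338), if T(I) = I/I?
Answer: -147029/338 ≈ -435.00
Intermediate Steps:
T(I) = 1
-435 - T(-9)/(-338) = -435 - 1/(-338) = -435 - (-1)/338 = -435 - 1*(-1/338) = -435 + 1/338 = -147029/338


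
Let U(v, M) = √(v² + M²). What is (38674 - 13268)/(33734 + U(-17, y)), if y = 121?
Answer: 428523002/568983913 - 12703*√14930/568983913 ≈ 0.75041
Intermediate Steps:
U(v, M) = √(M² + v²)
(38674 - 13268)/(33734 + U(-17, y)) = (38674 - 13268)/(33734 + √(121² + (-17)²)) = 25406/(33734 + √(14641 + 289)) = 25406/(33734 + √14930)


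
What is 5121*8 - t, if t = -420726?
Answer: 461694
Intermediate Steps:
5121*8 - t = 5121*8 - 1*(-420726) = 40968 + 420726 = 461694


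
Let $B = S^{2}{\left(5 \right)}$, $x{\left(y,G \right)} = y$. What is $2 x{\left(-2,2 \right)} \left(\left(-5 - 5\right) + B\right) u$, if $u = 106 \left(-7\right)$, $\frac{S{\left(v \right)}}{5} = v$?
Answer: $1825320$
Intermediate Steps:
$S{\left(v \right)} = 5 v$
$B = 625$ ($B = \left(5 \cdot 5\right)^{2} = 25^{2} = 625$)
$u = -742$
$2 x{\left(-2,2 \right)} \left(\left(-5 - 5\right) + B\right) u = 2 \left(-2\right) \left(\left(-5 - 5\right) + 625\right) \left(-742\right) = - 4 \left(-10 + 625\right) \left(-742\right) = \left(-4\right) 615 \left(-742\right) = \left(-2460\right) \left(-742\right) = 1825320$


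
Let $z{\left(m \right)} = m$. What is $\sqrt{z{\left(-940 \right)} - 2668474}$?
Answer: $i \sqrt{2669414} \approx 1633.8 i$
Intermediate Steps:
$\sqrt{z{\left(-940 \right)} - 2668474} = \sqrt{-940 - 2668474} = \sqrt{-2669414} = i \sqrt{2669414}$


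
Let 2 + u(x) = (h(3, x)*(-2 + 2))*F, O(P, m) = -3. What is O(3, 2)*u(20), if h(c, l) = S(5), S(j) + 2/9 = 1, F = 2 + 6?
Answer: 6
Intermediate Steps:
F = 8
S(j) = 7/9 (S(j) = -2/9 + 1 = 7/9)
h(c, l) = 7/9
u(x) = -2 (u(x) = -2 + (7*(-2 + 2)/9)*8 = -2 + ((7/9)*0)*8 = -2 + 0*8 = -2 + 0 = -2)
O(3, 2)*u(20) = -3*(-2) = 6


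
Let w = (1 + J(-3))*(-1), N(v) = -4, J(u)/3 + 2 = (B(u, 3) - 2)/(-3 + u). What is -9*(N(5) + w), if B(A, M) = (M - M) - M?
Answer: 27/2 ≈ 13.500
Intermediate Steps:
B(A, M) = -M (B(A, M) = 0 - M = -M)
J(u) = -6 - 15/(-3 + u) (J(u) = -6 + 3*((-1*3 - 2)/(-3 + u)) = -6 + 3*((-3 - 2)/(-3 + u)) = -6 + 3*(-5/(-3 + u)) = -6 - 15/(-3 + u))
w = 5/2 (w = (1 + 3*(1 - 2*(-3))/(-3 - 3))*(-1) = (1 + 3*(1 + 6)/(-6))*(-1) = (1 + 3*(-1/6)*7)*(-1) = (1 - 7/2)*(-1) = -5/2*(-1) = 5/2 ≈ 2.5000)
-9*(N(5) + w) = -9*(-4 + 5/2) = -9*(-3/2) = 27/2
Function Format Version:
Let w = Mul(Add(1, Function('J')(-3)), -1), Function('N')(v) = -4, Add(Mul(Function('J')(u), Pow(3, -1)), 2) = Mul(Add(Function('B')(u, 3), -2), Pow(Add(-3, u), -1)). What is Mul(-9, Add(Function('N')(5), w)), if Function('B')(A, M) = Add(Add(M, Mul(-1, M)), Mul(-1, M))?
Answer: Rational(27, 2) ≈ 13.500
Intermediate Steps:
Function('B')(A, M) = Mul(-1, M) (Function('B')(A, M) = Add(0, Mul(-1, M)) = Mul(-1, M))
Function('J')(u) = Add(-6, Mul(-15, Pow(Add(-3, u), -1))) (Function('J')(u) = Add(-6, Mul(3, Mul(Add(Mul(-1, 3), -2), Pow(Add(-3, u), -1)))) = Add(-6, Mul(3, Mul(Add(-3, -2), Pow(Add(-3, u), -1)))) = Add(-6, Mul(3, Mul(-5, Pow(Add(-3, u), -1)))) = Add(-6, Mul(-15, Pow(Add(-3, u), -1))))
w = Rational(5, 2) (w = Mul(Add(1, Mul(3, Pow(Add(-3, -3), -1), Add(1, Mul(-2, -3)))), -1) = Mul(Add(1, Mul(3, Pow(-6, -1), Add(1, 6))), -1) = Mul(Add(1, Mul(3, Rational(-1, 6), 7)), -1) = Mul(Add(1, Rational(-7, 2)), -1) = Mul(Rational(-5, 2), -1) = Rational(5, 2) ≈ 2.5000)
Mul(-9, Add(Function('N')(5), w)) = Mul(-9, Add(-4, Rational(5, 2))) = Mul(-9, Rational(-3, 2)) = Rational(27, 2)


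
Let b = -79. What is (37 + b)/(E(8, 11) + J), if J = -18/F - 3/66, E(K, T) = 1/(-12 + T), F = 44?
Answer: 231/8 ≈ 28.875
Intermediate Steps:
J = -5/11 (J = -18/44 - 3/66 = -18*1/44 - 3*1/66 = -9/22 - 1/22 = -5/11 ≈ -0.45455)
(37 + b)/(E(8, 11) + J) = (37 - 79)/(1/(-12 + 11) - 5/11) = -42/(1/(-1) - 5/11) = -42/(-1 - 5/11) = -42/(-16/11) = -11/16*(-42) = 231/8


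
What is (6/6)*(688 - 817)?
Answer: -129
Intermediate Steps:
(6/6)*(688 - 817) = (6*(1/6))*(-129) = 1*(-129) = -129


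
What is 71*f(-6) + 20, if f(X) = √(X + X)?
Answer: 20 + 142*I*√3 ≈ 20.0 + 245.95*I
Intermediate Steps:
f(X) = √2*√X (f(X) = √(2*X) = √2*√X)
71*f(-6) + 20 = 71*(√2*√(-6)) + 20 = 71*(√2*(I*√6)) + 20 = 71*(2*I*√3) + 20 = 142*I*√3 + 20 = 20 + 142*I*√3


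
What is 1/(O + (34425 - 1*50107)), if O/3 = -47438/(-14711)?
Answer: -14711/230555588 ≈ -6.3807e-5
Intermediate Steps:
O = 142314/14711 (O = 3*(-47438/(-14711)) = 3*(-47438*(-1/14711)) = 3*(47438/14711) = 142314/14711 ≈ 9.6740)
1/(O + (34425 - 1*50107)) = 1/(142314/14711 + (34425 - 1*50107)) = 1/(142314/14711 + (34425 - 50107)) = 1/(142314/14711 - 15682) = 1/(-230555588/14711) = -14711/230555588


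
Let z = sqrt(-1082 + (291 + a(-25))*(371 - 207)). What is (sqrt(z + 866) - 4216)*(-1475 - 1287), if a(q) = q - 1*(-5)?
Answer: 11644592 - 2762*sqrt(866 + 3*sqrt(4818)) ≈ 1.1554e+7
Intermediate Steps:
a(q) = 5 + q (a(q) = q + 5 = 5 + q)
z = 3*sqrt(4818) (z = sqrt(-1082 + (291 + (5 - 25))*(371 - 207)) = sqrt(-1082 + (291 - 20)*164) = sqrt(-1082 + 271*164) = sqrt(-1082 + 44444) = sqrt(43362) = 3*sqrt(4818) ≈ 208.24)
(sqrt(z + 866) - 4216)*(-1475 - 1287) = (sqrt(3*sqrt(4818) + 866) - 4216)*(-1475 - 1287) = (sqrt(866 + 3*sqrt(4818)) - 4216)*(-2762) = (-4216 + sqrt(866 + 3*sqrt(4818)))*(-2762) = 11644592 - 2762*sqrt(866 + 3*sqrt(4818))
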